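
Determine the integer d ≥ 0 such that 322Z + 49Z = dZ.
(322, 49) = (7); d = 7

In the PID Z, (a, b) is generated by gcd(a, b). Compute gcd(322, 49) with the extended Euclidean algorithm, tracking rows (r, s, t) with s·322 + t·49 = r:
  row A: (322, 1, 0)   [1·322 + 0·49 = 322]
  row B: (49, 0, 1)   [0·322 + 1·49 = 49]
  322 = 6·49 + 28   → row C = row A − 6·row B = (28, 1, −6)   [check: 1·322 − 6·49 = 28]
  49 = 1·28 + 21   → row D = row B − 1·row C = (21, −1, 7)   [check: −1·322 + 7·49 = 21]
  28 = 1·21 + 7   → row E = row C − 1·row D = (7, 2, −13)   [check: 2·322 − 13·49 = 7]
  21 = 3·7 + 0   → remainder 0, stop. gcd = 7 (last nonzero row E).
So gcd(322, 49) = 7, with Bézout identity 2·322 − 13·49 = 7. Containment (⊇): the Bézout identity exhibits 7 as an element of (322, 49), giving (7) ⊆ (322, 49). Containment (⊆): since 7 | 322 and 7 | 49 (322 = 7·46, 49 = 7·7), every Z-linear combination of 322 and 49 is divisible by 7, so (322, 49) ⊆ (7). Therefore (322, 49) = (7), d = 7.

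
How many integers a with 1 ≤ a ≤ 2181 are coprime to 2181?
1452

The number of a ∈ {1, ..., 2181} with gcd(a, 2181) = 1 is by definition Euler's totient φ(2181). φ is multiplicative, with φ(p^e) = p^e − p^(e−1). Factorise 2181 = 3 · 727. Then
  φ(2181) = (3 − 1) · (727 − 1) = 2 · 726 = 1452.
So there are 1452 such integers.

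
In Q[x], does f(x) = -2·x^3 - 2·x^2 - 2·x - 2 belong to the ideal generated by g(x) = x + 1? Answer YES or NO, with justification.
YES

In Q[x] the ideal (g) consists of all multiples of g, so f ∈ (g) iff g | f, i.e. iff the remainder of f on division by g is 0. Divide f by g (g is monic, so eliminate the leading term of the running remainder at each step):
  leading term -2·x^3: subtract (-2·x^2)·g(x) = -2·x^3 - 2·x^2, leaving -2·x - 2
  leading term -2·x: subtract (-2)·g(x) = -2·x - 2, leaving 0
The remainder is 0, so f(x) = g(x) · h(x) with h(x) = -2·x^2 - 2. Hence g | f, i.e. f ∈ (g).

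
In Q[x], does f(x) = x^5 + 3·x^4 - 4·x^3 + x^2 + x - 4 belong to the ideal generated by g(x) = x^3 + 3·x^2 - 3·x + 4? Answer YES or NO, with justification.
NO

In Q[x] the ideal (g) consists of all multiples of g, so f ∈ (g) iff g | f, i.e. iff the remainder of f on division by g is 0. Divide f by g (g is monic, so eliminate the leading term of the running remainder at each step):
  leading term x^5: subtract (x^2)·g(x) = x^5 + 3·x^4 - 3·x^3 + 4·x^2, leaving -x^3 - 3·x^2 + x - 4
  leading term -x^3: subtract (-1)·g(x) = -x^3 - 3·x^2 + 3·x - 4, leaving -2·x
The remainder r(x) = -2·x ≠ 0 (and deg r < deg g), so g ∤ f, i.e. f ∉ (g).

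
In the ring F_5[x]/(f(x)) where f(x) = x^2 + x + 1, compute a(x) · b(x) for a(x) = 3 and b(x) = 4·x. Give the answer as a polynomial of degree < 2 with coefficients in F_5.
Multiply as integer polynomials: a · b = 12·x. Reducing coefficients mod 5: a · b ≡ 2·x. This already has degree < 2, so no reduction by f is needed. Hence a · b ≡ 2·x in F_5[x]/(f).

Final answer: a · b ≡ 2·x (mod f(x))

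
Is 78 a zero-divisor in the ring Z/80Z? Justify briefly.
YES

gcd(78, 80) = 2 > 1, so 78 is not a unit in Z/80Z. In Z/nZ every nonzero non-unit is a zero-divisor: explicitly, take b = 80/gcd = 40 ≠ 0 (mod 80); then 78·40 = 3120 = 39·80, i.e. 78·40 ≡ 0 (mod 80). So 78 is a zero-divisor.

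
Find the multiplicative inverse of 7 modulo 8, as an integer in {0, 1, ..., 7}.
Apply the extended Euclidean algorithm to (8, 7), tracking rows (r, s, t) with s·8 + t·7 = r. Each division r_prev = q·r_cur + r_new produces the new row as (previous row) − q·(current row):
  row A: (8, 1, 0)   [1·8 + 0·7 = 8]
  row B: (7, 0, 1)   [0·8 + 1·7 = 7]
  8 = 1·7 + 1   → row C = row A − 1·row B = (1, 1, −1)   [check: 1·8 − 1·7 = 1]
  7 = 7·1 + 0   → remainder 0, stop. gcd = 1 (last nonzero row C).
The gcd is 1, so 7 is invertible mod 8. The last nonzero row gives 1·8 − 1·7 = 1, so t = −1. So 7^(−1) ≡ −1 ≡ 7 (mod 8). Verify: 7 · 7 = 49 ≡ 1 (mod 8). ✓

Final answer: 7^(−1) ≡ 7 (mod 8)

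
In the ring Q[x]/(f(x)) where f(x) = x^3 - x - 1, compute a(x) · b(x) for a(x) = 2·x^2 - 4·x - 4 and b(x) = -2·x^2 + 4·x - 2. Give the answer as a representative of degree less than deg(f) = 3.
a · b ≡ -16·x^2 + 4·x + 24 (mod f(x))

First multiply in Q[x] without reducing: a · b = -4·x^4 + 16·x^3 - 12·x^2 - 8·x + 8. Now divide by f(x) = x^3 - x - 1, eliminating the leading term at each step:
  leading term -4·x^4: subtract (-4·x)·f(x) = -4·x^4 + 4·x^2 + 4·x, leaving 16·x^3 - 16·x^2 - 12·x + 8
  leading term 16·x^3: subtract (16)·f(x) = 16·x^3 - 16·x - 16, leaving -16·x^2 + 4·x + 24
The degree is now < 3, so this is the remainder. Hence a · b ≡ -16·x^2 + 4·x + 24 in Q[x]/(f).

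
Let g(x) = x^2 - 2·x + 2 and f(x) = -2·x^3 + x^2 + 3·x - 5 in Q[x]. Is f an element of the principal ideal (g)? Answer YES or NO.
NO

In Q[x] the ideal (g) consists of all multiples of g, so f ∈ (g) iff g | f, i.e. iff the remainder of f on division by g is 0. Divide f by g (g is monic, so eliminate the leading term of the running remainder at each step):
  leading term -2·x^3: subtract (-2·x)·g(x) = -2·x^3 + 4·x^2 - 4·x, leaving -3·x^2 + 7·x - 5
  leading term -3·x^2: subtract (-3)·g(x) = -3·x^2 + 6·x - 6, leaving x + 1
The remainder r(x) = x + 1 ≠ 0 (and deg r < deg g), so g ∤ f, i.e. f ∉ (g).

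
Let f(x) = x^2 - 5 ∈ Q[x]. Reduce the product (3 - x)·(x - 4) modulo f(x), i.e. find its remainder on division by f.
a · b ≡ 7·x - 17 (mod f(x))

First multiply in Q[x] without reducing: a · b = -x^2 + 7·x - 12. Now divide by f(x) = x^2 - 5, eliminating the leading term at each step:
  leading term -x^2: subtract (-1)·f(x) = 5 - x^2, leaving 7·x - 17
The degree is now < 2, so this is the remainder. Hence a · b ≡ 7·x - 17 in Q[x]/(f).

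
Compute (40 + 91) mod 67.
64

Reduce the summands first: 91 ≡ 24 (mod 67), so 40 + 91 ≡ 40 + 24 (mod 67). 40 + 24 = 64; 64 = 0·67 + 64, so (40 + 91) mod 67 = 64.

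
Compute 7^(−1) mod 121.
Apply the extended Euclidean algorithm to (121, 7), tracking rows (r, s, t) with s·121 + t·7 = r. Each division r_prev = q·r_cur + r_new produces the new row as (previous row) − q·(current row):
  row A: (121, 1, 0)   [1·121 + 0·7 = 121]
  row B: (7, 0, 1)   [0·121 + 1·7 = 7]
  121 = 17·7 + 2   → row C = row A − 17·row B = (2, 1, −17)   [check: 1·121 − 17·7 = 2]
  7 = 3·2 + 1   → row D = row B − 3·row C = (1, −3, 52)   [check: −3·121 + 52·7 = 1]
  2 = 2·1 + 0   → remainder 0, stop. gcd = 1 (last nonzero row D).
The gcd is 1, so 7 is invertible mod 121. The last nonzero row gives −3·121 + 52·7 = 1, so t = 52. So 7^(−1) ≡ 52 (mod 121). Verify: 7 · 52 = 364 ≡ 1 (mod 121). ✓

Final answer: 7^(−1) ≡ 52 (mod 121)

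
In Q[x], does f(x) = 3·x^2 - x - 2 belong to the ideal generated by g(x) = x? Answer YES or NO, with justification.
In Q[x] the ideal (g) consists of all multiples of g, so f ∈ (g) iff g | f, i.e. iff the remainder of f on division by g is 0. Divide f by g (g is monic, so eliminate the leading term of the running remainder at each step):
  leading term 3·x^2: subtract (3·x)·g(x) = 3·x^2, leaving -x - 2
  leading term -x: subtract (-1)·g(x) = -x, leaving -2
The remainder r(x) = -2 ≠ 0 (and deg r < deg g), so g ∤ f, i.e. f ∉ (g).

Final answer: NO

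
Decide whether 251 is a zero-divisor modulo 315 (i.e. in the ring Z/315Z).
gcd(251, 315) = 1, so 251 is a unit in Z/315Z (it has a multiplicative inverse). A unit cannot be a zero-divisor: if 251·b ≡ 0 then multiplying both sides by 251^(−1) gives b ≡ 0. So 251 is not a zero-divisor.

Final answer: NO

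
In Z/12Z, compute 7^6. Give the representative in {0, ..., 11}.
1

Use repeated squaring. Binary(6) = 110. Walk through the bits of the exponent 6 left-to-right: at each bit after the leading one, square the running value, then multiply by 7 if the bit is 1 (always reducing mod 12):
  bit 1 = 1 (leading): start with 7.
  bit 2 = 1: square 7^2 = 49 ≡ 1; bit is 1, so multiply 1·7 = 7 (mod 12).
  bit 3 = 0: square 7^2 = 49 ≡ 1 (mod 12).
Final value: 7^6 ≡ 1 (mod 12).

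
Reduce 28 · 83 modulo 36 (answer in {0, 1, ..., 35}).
Reduce the factors first: 83 ≡ 11 (mod 36), so 28 · 83 ≡ 28 · 11 (mod 36). 28 · 11 = 308. Dividing by 36: 308 = 8·36 + 20. So (28 · 83) mod 36 = 20.

Final answer: 20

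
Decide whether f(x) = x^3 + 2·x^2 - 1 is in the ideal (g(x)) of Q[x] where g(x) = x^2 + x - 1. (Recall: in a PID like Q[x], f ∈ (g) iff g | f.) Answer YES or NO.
In Q[x] the ideal (g) consists of all multiples of g, so f ∈ (g) iff g | f, i.e. iff the remainder of f on division by g is 0. Divide f by g (g is monic, so eliminate the leading term of the running remainder at each step):
  leading term x^3: subtract (x)·g(x) = x^3 + x^2 - x, leaving x^2 + x - 1
  leading term x^2: subtract (1)·g(x) = x^2 + x - 1, leaving 0
The remainder is 0, so f(x) = g(x) · h(x) with h(x) = x + 1. Hence g | f, i.e. f ∈ (g).

Final answer: YES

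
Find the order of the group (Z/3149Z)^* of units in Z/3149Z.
(Z/3149Z)^* consists of the classes a with gcd(a, 3149) = 1, so its order is φ(3149). φ is multiplicative, with φ(p^e) = p^e − p^(e−1). Factorise 3149 = 47 · 67. Then
  φ(3149) = (47 − 1) · (67 − 1) = 46 · 66 = 3036.
Thus |(Z/3149Z)^*| = 3036.

Final answer: |(Z/3149Z)^*| = 3036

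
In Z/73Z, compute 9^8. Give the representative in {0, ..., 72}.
Use repeated squaring. Binary(8) = 1000. Walk through the bits of the exponent 8 left-to-right: at each bit after the leading one, square the running value, then multiply by 9 if the bit is 1 (always reducing mod 73):
  bit 1 = 1 (leading): start with 9.
  bit 2 = 0: square 9^2 = 81 ≡ 8 (mod 73).
  bit 3 = 0: square 8^2 = 64 (mod 73).
  bit 4 = 0: square 64^2 = 4096 ≡ 8 (mod 73).
Final value: 9^8 ≡ 8 (mod 73).

Final answer: 8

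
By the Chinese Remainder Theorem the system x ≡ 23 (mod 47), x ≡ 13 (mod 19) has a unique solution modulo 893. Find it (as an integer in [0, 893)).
x ≡ 70 (mod 893); the representative in [0, 893) is 70

The moduli 47, 19 are pairwise coprime, so by the CRT there is a unique solution mod 47·19 = 893.
Solve by successive substitution. Start with x ≡ 23 (mod 47).
  Combine with x ≡ 13 (mod 19): write x = 23 + 47·t and require 23 + 47·t ≡ 13 (mod 19), i.e. 47·t ≡ 13 − 23 ≡ 9 (mod 19). Since 47^(−1) ≡ 17 (mod 19) (47 ≡ 9 (mod 19)), t ≡ 17·9 ≡ 1 (mod 19). So x ≡ 23 + 47·1 = 70 (mod 893).
Unique solution in [0, 893): x = 70.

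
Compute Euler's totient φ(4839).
φ(4839) = 3224

φ is multiplicative, with φ(p^e) = p^e − p^(e−1). Factorise 4839 = 3 · 1613. Then
  φ(4839) = (3 − 1) · (1613 − 1) = 2 · 1612 = 3224.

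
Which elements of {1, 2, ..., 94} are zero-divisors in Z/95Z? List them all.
nonzero zero-divisors of Z/95Z = {5, 10, 15, 19, 20, 25, 30, 35, 38, 40, 45, 50, 55, 57, 60, 65, 70, 75, 76, 80, 85, 90}

An element a ∈ Z/95Z (with a ≠ 0) is a zero-divisor iff gcd(a, 95) > 1 (because a is a unit precisely when gcd(a, n) = 1, and in Z/nZ every nonzero, non-unit element is a zero-divisor). Scan a = 1, ..., 94 and keep those with gcd(a, 95) > 1:
  gcd(5, 95) = 5, gcd(10, 95) = 5, gcd(15, 95) = 5, gcd(19, 95) = 19, gcd(20, 95) = 5, gcd(25, 95) = 5, gcd(30, 95) = 5, gcd(35, 95) = 5, gcd(38, 95) = 19, gcd(40, 95) = 5, gcd(45, 95) = 5, gcd(50, 95) = 5, gcd(55, 95) = 5, gcd(57, 95) = 19, gcd(60, 95) = 5, gcd(65, 95) = 5, gcd(70, 95) = 5, gcd(75, 95) = 5, gcd(76, 95) = 19, gcd(80, 95) = 5, gcd(85, 95) = 5, gcd(90, 95) = 5.
All other a ∈ {1, ..., 94} have gcd(a, 95) = 1 and are units. So the nonzero zero-divisors are exactly the 22 values of a appearing in this scan.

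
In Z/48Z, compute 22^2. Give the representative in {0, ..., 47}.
Use repeated squaring. Binary(2) = 10. Walk through the bits of the exponent 2 left-to-right: at each bit after the leading one, square the running value, then multiply by 22 if the bit is 1 (always reducing mod 48):
  bit 1 = 1 (leading): start with 22.
  bit 2 = 0: square 22^2 = 484 ≡ 4 (mod 48).
Final value: 22^2 ≡ 4 (mod 48).

Final answer: 4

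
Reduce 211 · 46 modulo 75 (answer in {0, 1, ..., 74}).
31

Reduce the factors first: 211 ≡ 61 (mod 75), so 211 · 46 ≡ 61 · 46 (mod 75). 61 · 46 = 2806. Dividing by 75: 2806 = 37·75 + 31. So (211 · 46) mod 75 = 31.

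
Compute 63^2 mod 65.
Use repeated squaring. Binary(2) = 10. Walk through the bits of the exponent 2 left-to-right: at each bit after the leading one, square the running value, then multiply by 63 if the bit is 1 (always reducing mod 65):
  bit 1 = 1 (leading): start with 63.
  bit 2 = 0: square 63^2 = 3969 ≡ 4 (mod 65).
Final value: 63^2 ≡ 4 (mod 65).

Final answer: 4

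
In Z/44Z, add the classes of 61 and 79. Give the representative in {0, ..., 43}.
8

Reduce the summands first: 61 ≡ 17, 79 ≡ 35 (mod 44), so 61 + 79 ≡ 17 + 35 (mod 44). 17 + 35 = 52; 52 = 1·44 + 8, so (61 + 79) mod 44 = 8.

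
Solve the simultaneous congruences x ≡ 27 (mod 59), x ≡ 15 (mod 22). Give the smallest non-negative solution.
The moduli 59, 22 are pairwise coprime, so by the CRT there is a unique solution mod 59·22 = 1298.
Solve by successive substitution. Start with x ≡ 27 (mod 59).
  Combine with x ≡ 15 (mod 22): write x = 27 + 59·t and require 27 + 59·t ≡ 15 (mod 22), i.e. 59·t ≡ 15 − 27 ≡ 10 (mod 22). Since 59^(−1) ≡ 3 (mod 22) (59 ≡ 15 (mod 22)), t ≡ 3·10 ≡ 8 (mod 22). So x ≡ 27 + 59·8 = 499 (mod 1298).
Unique solution in [0, 1298): x = 499.

Final answer: x ≡ 499 (mod 1298); the representative in [0, 1298) is 499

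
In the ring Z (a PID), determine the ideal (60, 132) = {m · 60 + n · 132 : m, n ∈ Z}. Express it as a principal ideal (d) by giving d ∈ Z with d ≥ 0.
(60, 132) = (12); d = 12

In the PID Z, (a, b) is generated by gcd(a, b). Compute gcd(132, 60) with the extended Euclidean algorithm, tracking rows (r, s, t) with s·132 + t·60 = r:
  row A: (132, 1, 0)   [1·132 + 0·60 = 132]
  row B: (60, 0, 1)   [0·132 + 1·60 = 60]
  132 = 2·60 + 12   → row C = row A − 2·row B = (12, 1, −2)   [check: 1·132 − 2·60 = 12]
  60 = 5·12 + 0   → remainder 0, stop. gcd = 12 (last nonzero row C).
So gcd(60, 132) = 12, with Bézout identity 1·132 − 2·60 = 12. Containment (⊇): the Bézout identity exhibits 12 as an element of (60, 132), giving (12) ⊆ (60, 132). Containment (⊆): since 12 | 60 and 12 | 132 (60 = 12·5, 132 = 12·11), every Z-linear combination of 60 and 132 is divisible by 12, so (60, 132) ⊆ (12). Therefore (60, 132) = (12), d = 12.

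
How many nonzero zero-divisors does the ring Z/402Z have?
Z/402Z has 269 nonzero zero-divisors

In Z/402Z each nonzero element is either a unit (gcd with 402 is 1) or a zero-divisor (gcd > 1). The number of units is φ(402): factorise 402 = 2 · 3 · 67, so φ(402) = (2 − 1) · (3 − 1) · (67 − 1) = 1 · 2 · 66 = 132. The nonzero elements number 402 − 1 = 401. Hence the nonzero zero-divisors number 401 − 132 = 269.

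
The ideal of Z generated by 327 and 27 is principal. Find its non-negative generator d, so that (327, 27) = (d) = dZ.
In the PID Z, (a, b) is generated by gcd(a, b). Compute gcd(327, 27) with the extended Euclidean algorithm, tracking rows (r, s, t) with s·327 + t·27 = r:
  row A: (327, 1, 0)   [1·327 + 0·27 = 327]
  row B: (27, 0, 1)   [0·327 + 1·27 = 27]
  327 = 12·27 + 3   → row C = row A − 12·row B = (3, 1, −12)   [check: 1·327 − 12·27 = 3]
  27 = 9·3 + 0   → remainder 0, stop. gcd = 3 (last nonzero row C).
So gcd(327, 27) = 3, with Bézout identity 1·327 − 12·27 = 3. Containment (⊇): the Bézout identity exhibits 3 as an element of (327, 27), giving (3) ⊆ (327, 27). Containment (⊆): since 3 | 327 and 3 | 27 (327 = 3·109, 27 = 3·9), every Z-linear combination of 327 and 27 is divisible by 3, so (327, 27) ⊆ (3). Therefore (327, 27) = (3), d = 3.

Final answer: (327, 27) = (3); d = 3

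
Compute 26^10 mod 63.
Use repeated squaring. Binary(10) = 1010. Walk through the bits of the exponent 10 left-to-right: at each bit after the leading one, square the running value, then multiply by 26 if the bit is 1 (always reducing mod 63):
  bit 1 = 1 (leading): start with 26.
  bit 2 = 0: square 26^2 = 676 ≡ 46 (mod 63).
  bit 3 = 1: square 46^2 = 2116 ≡ 37; bit is 1, so multiply 37·26 = 962 ≡ 17 (mod 63).
  bit 4 = 0: square 17^2 = 289 ≡ 37 (mod 63).
Final value: 26^10 ≡ 37 (mod 63).

Final answer: 37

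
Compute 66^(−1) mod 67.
Apply the extended Euclidean algorithm to (67, 66), tracking rows (r, s, t) with s·67 + t·66 = r. Each division r_prev = q·r_cur + r_new produces the new row as (previous row) − q·(current row):
  row A: (67, 1, 0)   [1·67 + 0·66 = 67]
  row B: (66, 0, 1)   [0·67 + 1·66 = 66]
  67 = 1·66 + 1   → row C = row A − 1·row B = (1, 1, −1)   [check: 1·67 − 1·66 = 1]
  66 = 66·1 + 0   → remainder 0, stop. gcd = 1 (last nonzero row C).
The gcd is 1, so 66 is invertible mod 67. The last nonzero row gives 1·67 − 1·66 = 1, so t = −1. So 66^(−1) ≡ −1 ≡ 66 (mod 67). Verify: 66 · 66 = 4356 ≡ 1 (mod 67). ✓

Final answer: 66^(−1) ≡ 66 (mod 67)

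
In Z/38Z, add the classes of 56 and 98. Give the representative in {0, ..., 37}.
2

Reduce the summands first: 56 ≡ 18, 98 ≡ 22 (mod 38), so 56 + 98 ≡ 18 + 22 (mod 38). 18 + 22 = 40; 40 = 1·38 + 2, so (56 + 98) mod 38 = 2.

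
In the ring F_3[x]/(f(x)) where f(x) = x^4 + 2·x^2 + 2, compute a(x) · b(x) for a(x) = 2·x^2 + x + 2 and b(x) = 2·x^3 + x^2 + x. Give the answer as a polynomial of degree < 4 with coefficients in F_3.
Multiply as integer polynomials: a · b = 4·x^5 + 4·x^4 + 7·x^3 + 3·x^2 + 2·x. Reducing coefficients mod 3: a · b ≡ x^5 + x^4 + x^3 + 2·x. Now divide by f(x) = x^4 + 2·x^2 + 2 in F_3[x], eliminating the leading term at each step:
  leading term x^5: subtract (x)·f(x) = x^5 + 2·x^3 + 2·x, leaving x^4 + 2·x^3 (coefficients mod 3)
  leading term x^4: subtract (1)·f(x) = x^4 + 2·x^2 + 2, leaving 2·x^3 + x^2 + 1 (coefficients mod 3)
The degree is now < 4, so this is the remainder. Hence a · b ≡ 2·x^3 + x^2 + 1 in F_3[x]/(f).

Final answer: a · b ≡ 2·x^3 + x^2 + 1 (mod f(x))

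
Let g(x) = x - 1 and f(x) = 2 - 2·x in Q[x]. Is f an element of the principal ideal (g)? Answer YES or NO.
YES

In Q[x] the ideal (g) consists of all multiples of g, so f ∈ (g) iff g | f, i.e. iff the remainder of f on division by g is 0. Divide f by g (g is monic, so eliminate the leading term of the running remainder at each step):
  leading term -2·x: subtract (-2)·g(x) = 2 - 2·x, leaving 0
The remainder is 0, so f(x) = g(x) · h(x) with h(x) = -2. Hence g | f, i.e. f ∈ (g).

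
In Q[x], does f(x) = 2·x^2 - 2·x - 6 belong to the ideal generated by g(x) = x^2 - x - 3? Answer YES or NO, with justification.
YES

In Q[x] the ideal (g) consists of all multiples of g, so f ∈ (g) iff g | f, i.e. iff the remainder of f on division by g is 0. Divide f by g (g is monic, so eliminate the leading term of the running remainder at each step):
  leading term 2·x^2: subtract (2)·g(x) = 2·x^2 - 2·x - 6, leaving 0
The remainder is 0, so f(x) = g(x) · h(x) with h(x) = 2. Hence g | f, i.e. f ∈ (g).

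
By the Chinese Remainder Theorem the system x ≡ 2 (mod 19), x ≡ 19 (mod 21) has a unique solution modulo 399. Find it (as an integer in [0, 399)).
The moduli 19, 21 are pairwise coprime, so by the CRT there is a unique solution mod 19·21 = 399.
Solve by successive substitution. Start with x ≡ 2 (mod 19).
  Combine with x ≡ 19 (mod 21): write x = 2 + 19·t and require 2 + 19·t ≡ 19 (mod 21), i.e. 19·t ≡ 19 − 2 ≡ 17 (mod 21). Since 19^(−1) ≡ 10 (mod 21), t ≡ 10·17 ≡ 2 (mod 21). So x ≡ 2 + 19·2 = 40 (mod 399).
Unique solution in [0, 399): x = 40.

Final answer: x ≡ 40 (mod 399); the representative in [0, 399) is 40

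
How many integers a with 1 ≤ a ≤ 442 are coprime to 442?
192

The number of a ∈ {1, ..., 442} with gcd(a, 442) = 1 is by definition Euler's totient φ(442). φ is multiplicative, with φ(p^e) = p^e − p^(e−1). Factorise 442 = 2 · 13 · 17. Then
  φ(442) = (2 − 1) · (13 − 1) · (17 − 1) = 1 · 12 · 16 = 192.
So there are 192 such integers.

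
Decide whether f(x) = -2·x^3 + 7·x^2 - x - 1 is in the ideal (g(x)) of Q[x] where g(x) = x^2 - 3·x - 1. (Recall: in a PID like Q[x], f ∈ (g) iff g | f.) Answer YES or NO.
In Q[x] the ideal (g) consists of all multiples of g, so f ∈ (g) iff g | f, i.e. iff the remainder of f on division by g is 0. Divide f by g (g is monic, so eliminate the leading term of the running remainder at each step):
  leading term -2·x^3: subtract (-2·x)·g(x) = -2·x^3 + 6·x^2 + 2·x, leaving x^2 - 3·x - 1
  leading term x^2: subtract (1)·g(x) = x^2 - 3·x - 1, leaving 0
The remainder is 0, so f(x) = g(x) · h(x) with h(x) = 1 - 2·x. Hence g | f, i.e. f ∈ (g).

Final answer: YES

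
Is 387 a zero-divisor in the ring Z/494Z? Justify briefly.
NO

gcd(387, 494) = 1, so 387 is a unit in Z/494Z (it has a multiplicative inverse). A unit cannot be a zero-divisor: if 387·b ≡ 0 then multiplying both sides by 387^(−1) gives b ≡ 0. So 387 is not a zero-divisor.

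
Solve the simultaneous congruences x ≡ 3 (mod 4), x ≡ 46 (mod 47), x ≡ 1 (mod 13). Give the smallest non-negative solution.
The moduli 4, 47, 13 are pairwise coprime, so by the CRT there is a unique solution mod 4·47·13 = 2444.
Solve by successive substitution. Start with x ≡ 3 (mod 4).
  Combine with x ≡ 46 (mod 47): write x = 3 + 4·t and require 3 + 4·t ≡ 46 (mod 47), i.e. 4·t ≡ 46 − 3 ≡ 43 (mod 47). Since 4^(−1) ≡ 12 (mod 47), t ≡ 12·43 ≡ 46 (mod 47). So x ≡ 3 + 4·46 = 187 (mod 188).
  Combine with x ≡ 1 (mod 13): write x = 187 + 188·t and require 187 + 188·t ≡ 1 (mod 13), i.e. 188·t ≡ 1 − 187 ≡ 9 (mod 13). Since 188^(−1) ≡ 11 (mod 13) (188 ≡ 6 (mod 13)), t ≡ 11·9 ≡ 8 (mod 13). So x ≡ 187 + 188·8 = 1691 (mod 2444).
Unique solution in [0, 2444): x = 1691.

Final answer: x ≡ 1691 (mod 2444); the representative in [0, 2444) is 1691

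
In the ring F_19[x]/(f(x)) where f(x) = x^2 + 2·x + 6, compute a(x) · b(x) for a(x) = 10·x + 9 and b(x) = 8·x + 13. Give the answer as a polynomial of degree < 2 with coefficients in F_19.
a · b ≡ 4·x + 17 (mod f(x))

Multiply as integer polynomials: a · b = 80·x^2 + 202·x + 117. Reducing coefficients mod 19: a · b ≡ 4·x^2 + 12·x + 3. Now divide by f(x) = x^2 + 2·x + 6 in F_19[x], eliminating the leading term at each step:
  leading term 4·x^2: subtract (4)·f(x) = 4·x^2 + 8·x + 5, leaving 4·x + 17 (coefficients mod 19)
The degree is now < 2, so this is the remainder. Hence a · b ≡ 4·x + 17 in F_19[x]/(f).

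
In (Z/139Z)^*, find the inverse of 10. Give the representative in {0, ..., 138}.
10^(−1) ≡ 14 (mod 139)

Apply the extended Euclidean algorithm to (139, 10), tracking rows (r, s, t) with s·139 + t·10 = r. Each division r_prev = q·r_cur + r_new produces the new row as (previous row) − q·(current row):
  row A: (139, 1, 0)   [1·139 + 0·10 = 139]
  row B: (10, 0, 1)   [0·139 + 1·10 = 10]
  139 = 13·10 + 9   → row C = row A − 13·row B = (9, 1, −13)   [check: 1·139 − 13·10 = 9]
  10 = 1·9 + 1   → row D = row B − 1·row C = (1, −1, 14)   [check: −1·139 + 14·10 = 1]
  9 = 9·1 + 0   → remainder 0, stop. gcd = 1 (last nonzero row D).
The gcd is 1, so 10 is invertible mod 139. The last nonzero row gives −1·139 + 14·10 = 1, so t = 14. So 10^(−1) ≡ 14 (mod 139). Verify: 10 · 14 = 140 ≡ 1 (mod 139). ✓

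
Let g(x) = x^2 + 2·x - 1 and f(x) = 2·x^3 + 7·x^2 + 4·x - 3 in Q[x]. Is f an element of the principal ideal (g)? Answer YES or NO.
In Q[x] the ideal (g) consists of all multiples of g, so f ∈ (g) iff g | f, i.e. iff the remainder of f on division by g is 0. Divide f by g (g is monic, so eliminate the leading term of the running remainder at each step):
  leading term 2·x^3: subtract (2·x)·g(x) = 2·x^3 + 4·x^2 - 2·x, leaving 3·x^2 + 6·x - 3
  leading term 3·x^2: subtract (3)·g(x) = 3·x^2 + 6·x - 3, leaving 0
The remainder is 0, so f(x) = g(x) · h(x) with h(x) = 2·x + 3. Hence g | f, i.e. f ∈ (g).

Final answer: YES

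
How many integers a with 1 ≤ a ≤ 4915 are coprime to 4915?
3928

The number of a ∈ {1, ..., 4915} with gcd(a, 4915) = 1 is by definition Euler's totient φ(4915). φ is multiplicative, with φ(p^e) = p^e − p^(e−1). Factorise 4915 = 5 · 983. Then
  φ(4915) = (5 − 1) · (983 − 1) = 4 · 982 = 3928.
So there are 3928 such integers.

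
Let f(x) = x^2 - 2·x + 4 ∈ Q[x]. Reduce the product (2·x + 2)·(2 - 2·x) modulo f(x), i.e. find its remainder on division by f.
First multiply in Q[x] without reducing: a · b = 4 - 4·x^2. Now divide by f(x) = x^2 - 2·x + 4, eliminating the leading term at each step:
  leading term -4·x^2: subtract (-4)·f(x) = -4·x^2 + 8·x - 16, leaving 20 - 8·x
The degree is now < 2, so this is the remainder. Hence a · b ≡ 20 - 8·x in Q[x]/(f).

Final answer: a · b ≡ 20 - 8·x (mod f(x))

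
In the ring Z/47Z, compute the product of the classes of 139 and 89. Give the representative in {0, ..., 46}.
Reduce the factors first: 139 ≡ 45, 89 ≡ 42 (mod 47), so 139 · 89 ≡ 45 · 42 (mod 47). 45 · 42 = 1890. Dividing by 47: 1890 = 40·47 + 10. So (139 · 89) mod 47 = 10.

Final answer: 10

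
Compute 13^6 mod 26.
Use repeated squaring. Binary(6) = 110. Walk through the bits of the exponent 6 left-to-right: at each bit after the leading one, square the running value, then multiply by 13 if the bit is 1 (always reducing mod 26):
  bit 1 = 1 (leading): start with 13.
  bit 2 = 1: square 13^2 = 169 ≡ 13; bit is 1, so multiply 13·13 = 169 ≡ 13 (mod 26).
  bit 3 = 0: square 13^2 = 169 ≡ 13 (mod 26).
Final value: 13^6 ≡ 13 (mod 26).

Final answer: 13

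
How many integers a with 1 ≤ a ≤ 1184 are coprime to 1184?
The number of a ∈ {1, ..., 1184} with gcd(a, 1184) = 1 is by definition Euler's totient φ(1184). φ is multiplicative, with φ(p^e) = p^e − p^(e−1). Factorise 1184 = 2^5 · 37. Then
  φ(1184) = (2^5 − 2^4) · (37 − 1) = 16 · 36 = 576.
So there are 576 such integers.

Final answer: 576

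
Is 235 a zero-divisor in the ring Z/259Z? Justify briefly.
NO

gcd(235, 259) = 1, so 235 is a unit in Z/259Z (it has a multiplicative inverse). A unit cannot be a zero-divisor: if 235·b ≡ 0 then multiplying both sides by 235^(−1) gives b ≡ 0. So 235 is not a zero-divisor.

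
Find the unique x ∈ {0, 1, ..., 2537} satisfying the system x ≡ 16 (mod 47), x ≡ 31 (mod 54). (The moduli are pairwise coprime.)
x ≡ 1003 (mod 2538); the representative in [0, 2538) is 1003

The moduli 47, 54 are pairwise coprime, so by the CRT there is a unique solution mod 47·54 = 2538.
Solve by successive substitution. Start with x ≡ 16 (mod 47).
  Combine with x ≡ 31 (mod 54): write x = 16 + 47·t and require 16 + 47·t ≡ 31 (mod 54), i.e. 47·t ≡ 31 − 16 ≡ 15 (mod 54). Since 47^(−1) ≡ 23 (mod 54), t ≡ 23·15 ≡ 21 (mod 54). So x ≡ 16 + 47·21 = 1003 (mod 2538).
Unique solution in [0, 2538): x = 1003.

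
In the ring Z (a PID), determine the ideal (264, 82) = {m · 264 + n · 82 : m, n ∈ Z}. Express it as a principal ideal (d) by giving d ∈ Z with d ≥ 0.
In the PID Z, (a, b) is generated by gcd(a, b). Compute gcd(264, 82) with the extended Euclidean algorithm, tracking rows (r, s, t) with s·264 + t·82 = r:
  row A: (264, 1, 0)   [1·264 + 0·82 = 264]
  row B: (82, 0, 1)   [0·264 + 1·82 = 82]
  264 = 3·82 + 18   → row C = row A − 3·row B = (18, 1, −3)   [check: 1·264 − 3·82 = 18]
  82 = 4·18 + 10   → row D = row B − 4·row C = (10, −4, 13)   [check: −4·264 + 13·82 = 10]
  18 = 1·10 + 8   → row E = row C − 1·row D = (8, 5, −16)   [check: 5·264 − 16·82 = 8]
  10 = 1·8 + 2   → row F = row D − 1·row E = (2, −9, 29)   [check: −9·264 + 29·82 = 2]
  8 = 4·2 + 0   → remainder 0, stop. gcd = 2 (last nonzero row F).
So gcd(264, 82) = 2, with Bézout identity −9·264 + 29·82 = 2. Containment (⊇): the Bézout identity exhibits 2 as an element of (264, 82), giving (2) ⊆ (264, 82). Containment (⊆): since 2 | 264 and 2 | 82 (264 = 2·132, 82 = 2·41), every Z-linear combination of 264 and 82 is divisible by 2, so (264, 82) ⊆ (2). Therefore (264, 82) = (2), d = 2.

Final answer: (264, 82) = (2); d = 2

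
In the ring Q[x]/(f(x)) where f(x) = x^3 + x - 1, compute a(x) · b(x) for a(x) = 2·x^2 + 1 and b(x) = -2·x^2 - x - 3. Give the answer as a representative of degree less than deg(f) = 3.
a · b ≡ -4·x^2 - 3·x - 5 (mod f(x))

First multiply in Q[x] without reducing: a · b = -4·x^4 - 2·x^3 - 8·x^2 - x - 3. Now divide by f(x) = x^3 + x - 1, eliminating the leading term at each step:
  leading term -4·x^4: subtract (-4·x)·f(x) = -4·x^4 - 4·x^2 + 4·x, leaving -2·x^3 - 4·x^2 - 5·x - 3
  leading term -2·x^3: subtract (-2)·f(x) = -2·x^3 - 2·x + 2, leaving -4·x^2 - 3·x - 5
The degree is now < 3, so this is the remainder. Hence a · b ≡ -4·x^2 - 3·x - 5 in Q[x]/(f).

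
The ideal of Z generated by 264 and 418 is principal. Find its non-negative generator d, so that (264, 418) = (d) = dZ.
(264, 418) = (22); d = 22

In the PID Z, (a, b) is generated by gcd(a, b). Compute gcd(418, 264) with the extended Euclidean algorithm, tracking rows (r, s, t) with s·418 + t·264 = r:
  row A: (418, 1, 0)   [1·418 + 0·264 = 418]
  row B: (264, 0, 1)   [0·418 + 1·264 = 264]
  418 = 1·264 + 154   → row C = row A − 1·row B = (154, 1, −1)   [check: 1·418 − 1·264 = 154]
  264 = 1·154 + 110   → row D = row B − 1·row C = (110, −1, 2)   [check: −1·418 + 2·264 = 110]
  154 = 1·110 + 44   → row E = row C − 1·row D = (44, 2, −3)   [check: 2·418 − 3·264 = 44]
  110 = 2·44 + 22   → row F = row D − 2·row E = (22, −5, 8)   [check: −5·418 + 8·264 = 22]
  44 = 2·22 + 0   → remainder 0, stop. gcd = 22 (last nonzero row F).
So gcd(264, 418) = 22, with Bézout identity −5·418 + 8·264 = 22. Containment (⊇): the Bézout identity exhibits 22 as an element of (264, 418), giving (22) ⊆ (264, 418). Containment (⊆): since 22 | 264 and 22 | 418 (264 = 22·12, 418 = 22·19), every Z-linear combination of 264 and 418 is divisible by 22, so (264, 418) ⊆ (22). Therefore (264, 418) = (22), d = 22.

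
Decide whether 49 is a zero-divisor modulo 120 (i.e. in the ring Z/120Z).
gcd(49, 120) = 1, so 49 is a unit in Z/120Z (it has a multiplicative inverse). A unit cannot be a zero-divisor: if 49·b ≡ 0 then multiplying both sides by 49^(−1) gives b ≡ 0. So 49 is not a zero-divisor.

Final answer: NO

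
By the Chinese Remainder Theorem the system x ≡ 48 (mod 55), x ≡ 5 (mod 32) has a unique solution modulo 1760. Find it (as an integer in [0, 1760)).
The moduli 55, 32 are pairwise coprime, so by the CRT there is a unique solution mod 55·32 = 1760.
Solve by successive substitution. Start with x ≡ 48 (mod 55).
  Combine with x ≡ 5 (mod 32): write x = 48 + 55·t and require 48 + 55·t ≡ 5 (mod 32), i.e. 55·t ≡ 5 − 48 ≡ 21 (mod 32). Since 55^(−1) ≡ 7 (mod 32) (55 ≡ 23 (mod 32)), t ≡ 7·21 ≡ 19 (mod 32). So x ≡ 48 + 55·19 = 1093 (mod 1760).
Unique solution in [0, 1760): x = 1093.

Final answer: x ≡ 1093 (mod 1760); the representative in [0, 1760) is 1093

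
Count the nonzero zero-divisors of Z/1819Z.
In Z/1819Z each nonzero element is either a unit (gcd with 1819 is 1) or a zero-divisor (gcd > 1). The number of units is φ(1819): factorise 1819 = 17 · 107, so φ(1819) = (17 − 1) · (107 − 1) = 16 · 106 = 1696. The nonzero elements number 1819 − 1 = 1818. Hence the nonzero zero-divisors number 1818 − 1696 = 122.

Final answer: Z/1819Z has 122 nonzero zero-divisors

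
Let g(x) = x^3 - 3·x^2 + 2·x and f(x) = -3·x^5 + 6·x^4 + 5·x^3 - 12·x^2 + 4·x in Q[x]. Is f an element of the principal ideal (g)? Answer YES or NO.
In Q[x] the ideal (g) consists of all multiples of g, so f ∈ (g) iff g | f, i.e. iff the remainder of f on division by g is 0. Divide f by g (g is monic, so eliminate the leading term of the running remainder at each step):
  leading term -3·x^5: subtract (-3·x^2)·g(x) = -3·x^5 + 9·x^4 - 6·x^3, leaving -3·x^4 + 11·x^3 - 12·x^2 + 4·x
  leading term -3·x^4: subtract (-3·x)·g(x) = -3·x^4 + 9·x^3 - 6·x^2, leaving 2·x^3 - 6·x^2 + 4·x
  leading term 2·x^3: subtract (2)·g(x) = 2·x^3 - 6·x^2 + 4·x, leaving 0
The remainder is 0, so f(x) = g(x) · h(x) with h(x) = -3·x^2 - 3·x + 2. Hence g | f, i.e. f ∈ (g).

Final answer: YES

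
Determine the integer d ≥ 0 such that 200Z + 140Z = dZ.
(200, 140) = (20); d = 20

In the PID Z, (a, b) is generated by gcd(a, b). Compute gcd(200, 140) with the extended Euclidean algorithm, tracking rows (r, s, t) with s·200 + t·140 = r:
  row A: (200, 1, 0)   [1·200 + 0·140 = 200]
  row B: (140, 0, 1)   [0·200 + 1·140 = 140]
  200 = 1·140 + 60   → row C = row A − 1·row B = (60, 1, −1)   [check: 1·200 − 1·140 = 60]
  140 = 2·60 + 20   → row D = row B − 2·row C = (20, −2, 3)   [check: −2·200 + 3·140 = 20]
  60 = 3·20 + 0   → remainder 0, stop. gcd = 20 (last nonzero row D).
So gcd(200, 140) = 20, with Bézout identity −2·200 + 3·140 = 20. Containment (⊇): the Bézout identity exhibits 20 as an element of (200, 140), giving (20) ⊆ (200, 140). Containment (⊆): since 20 | 200 and 20 | 140 (200 = 20·10, 140 = 20·7), every Z-linear combination of 200 and 140 is divisible by 20, so (200, 140) ⊆ (20). Therefore (200, 140) = (20), d = 20.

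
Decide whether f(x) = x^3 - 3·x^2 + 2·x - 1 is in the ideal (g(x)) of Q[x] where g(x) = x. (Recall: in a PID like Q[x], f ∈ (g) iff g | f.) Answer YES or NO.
In Q[x] the ideal (g) consists of all multiples of g, so f ∈ (g) iff g | f, i.e. iff the remainder of f on division by g is 0. Divide f by g (g is monic, so eliminate the leading term of the running remainder at each step):
  leading term x^3: subtract (x^2)·g(x) = x^3, leaving -3·x^2 + 2·x - 1
  leading term -3·x^2: subtract (-3·x)·g(x) = -3·x^2, leaving 2·x - 1
  leading term 2·x: subtract (2)·g(x) = 2·x, leaving -1
The remainder r(x) = -1 ≠ 0 (and deg r < deg g), so g ∤ f, i.e. f ∉ (g).

Final answer: NO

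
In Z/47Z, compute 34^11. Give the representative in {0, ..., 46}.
Use repeated squaring. Binary(11) = 1011. Walk through the bits of the exponent 11 left-to-right: at each bit after the leading one, square the running value, then multiply by 34 if the bit is 1 (always reducing mod 47):
  bit 1 = 1 (leading): start with 34.
  bit 2 = 0: square 34^2 = 1156 ≡ 28 (mod 47).
  bit 3 = 1: square 28^2 = 784 ≡ 32; bit is 1, so multiply 32·34 = 1088 ≡ 7 (mod 47).
  bit 4 = 1: square 7^2 = 49 ≡ 2; bit is 1, so multiply 2·34 = 68 ≡ 21 (mod 47).
Final value: 34^11 ≡ 21 (mod 47).

Final answer: 21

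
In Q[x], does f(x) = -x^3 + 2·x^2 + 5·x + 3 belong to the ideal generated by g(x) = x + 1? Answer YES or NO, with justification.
In Q[x] the ideal (g) consists of all multiples of g, so f ∈ (g) iff g | f, i.e. iff the remainder of f on division by g is 0. Divide f by g (g is monic, so eliminate the leading term of the running remainder at each step):
  leading term -x^3: subtract (-x^2)·g(x) = -x^3 - x^2, leaving 3·x^2 + 5·x + 3
  leading term 3·x^2: subtract (3·x)·g(x) = 3·x^2 + 3·x, leaving 2·x + 3
  leading term 2·x: subtract (2)·g(x) = 2·x + 2, leaving 1
The remainder r(x) = 1 ≠ 0 (and deg r < deg g), so g ∤ f, i.e. f ∉ (g).

Final answer: NO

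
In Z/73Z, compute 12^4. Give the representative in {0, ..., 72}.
Use repeated squaring. Binary(4) = 100. Walk through the bits of the exponent 4 left-to-right: at each bit after the leading one, square the running value, then multiply by 12 if the bit is 1 (always reducing mod 73):
  bit 1 = 1 (leading): start with 12.
  bit 2 = 0: square 12^2 = 144 ≡ 71 (mod 73).
  bit 3 = 0: square 71^2 = 5041 ≡ 4 (mod 73).
Final value: 12^4 ≡ 4 (mod 73).

Final answer: 4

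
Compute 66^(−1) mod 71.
66^(−1) ≡ 14 (mod 71)

Apply the extended Euclidean algorithm to (71, 66), tracking rows (r, s, t) with s·71 + t·66 = r. Each division r_prev = q·r_cur + r_new produces the new row as (previous row) − q·(current row):
  row A: (71, 1, 0)   [1·71 + 0·66 = 71]
  row B: (66, 0, 1)   [0·71 + 1·66 = 66]
  71 = 1·66 + 5   → row C = row A − 1·row B = (5, 1, −1)   [check: 1·71 − 1·66 = 5]
  66 = 13·5 + 1   → row D = row B − 13·row C = (1, −13, 14)   [check: −13·71 + 14·66 = 1]
  5 = 5·1 + 0   → remainder 0, stop. gcd = 1 (last nonzero row D).
The gcd is 1, so 66 is invertible mod 71. The last nonzero row gives −13·71 + 14·66 = 1, so t = 14. So 66^(−1) ≡ 14 (mod 71). Verify: 66 · 14 = 924 ≡ 1 (mod 71). ✓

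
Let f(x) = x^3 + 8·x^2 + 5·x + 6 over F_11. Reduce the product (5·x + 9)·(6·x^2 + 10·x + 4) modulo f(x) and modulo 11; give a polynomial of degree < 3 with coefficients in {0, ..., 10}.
a · b ≡ 7·x^2 + 4·x + 10 (mod f(x))

Multiply as integer polynomials: a · b = 30·x^3 + 104·x^2 + 110·x + 36. Reducing coefficients mod 11: a · b ≡ 8·x^3 + 5·x^2 + 3. Now divide by f(x) = x^3 + 8·x^2 + 5·x + 6 in F_11[x], eliminating the leading term at each step:
  leading term 8·x^3: subtract (8)·f(x) = 8·x^3 + 9·x^2 + 7·x + 4, leaving 7·x^2 + 4·x + 10 (coefficients mod 11)
The degree is now < 3, so this is the remainder. Hence a · b ≡ 7·x^2 + 4·x + 10 in F_11[x]/(f).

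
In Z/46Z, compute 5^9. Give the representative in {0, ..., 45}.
Use repeated squaring. Binary(9) = 1001. Walk through the bits of the exponent 9 left-to-right: at each bit after the leading one, square the running value, then multiply by 5 if the bit is 1 (always reducing mod 46):
  bit 1 = 1 (leading): start with 5.
  bit 2 = 0: square 5^2 = 25 (mod 46).
  bit 3 = 0: square 25^2 = 625 ≡ 27 (mod 46).
  bit 4 = 1: square 27^2 = 729 ≡ 39; bit is 1, so multiply 39·5 = 195 ≡ 11 (mod 46).
Final value: 5^9 ≡ 11 (mod 46).

Final answer: 11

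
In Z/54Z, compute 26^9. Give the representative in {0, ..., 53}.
Use repeated squaring. Binary(9) = 1001. Walk through the bits of the exponent 9 left-to-right: at each bit after the leading one, square the running value, then multiply by 26 if the bit is 1 (always reducing mod 54):
  bit 1 = 1 (leading): start with 26.
  bit 2 = 0: square 26^2 = 676 ≡ 28 (mod 54).
  bit 3 = 0: square 28^2 = 784 ≡ 28 (mod 54).
  bit 4 = 1: square 28^2 = 784 ≡ 28; bit is 1, so multiply 28·26 = 728 ≡ 26 (mod 54).
Final value: 26^9 ≡ 26 (mod 54).

Final answer: 26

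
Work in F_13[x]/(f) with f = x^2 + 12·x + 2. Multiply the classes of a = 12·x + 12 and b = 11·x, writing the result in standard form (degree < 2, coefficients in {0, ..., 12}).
a · b ≡ 4·x + 9 (mod f(x))

Multiply as integer polynomials: a · b = 132·x^2 + 132·x. Reducing coefficients mod 13: a · b ≡ 2·x^2 + 2·x. Now divide by f(x) = x^2 + 12·x + 2 in F_13[x], eliminating the leading term at each step:
  leading term 2·x^2: subtract (2)·f(x) = 2·x^2 + 11·x + 4, leaving 4·x + 9 (coefficients mod 13)
The degree is now < 2, so this is the remainder. Hence a · b ≡ 4·x + 9 in F_13[x]/(f).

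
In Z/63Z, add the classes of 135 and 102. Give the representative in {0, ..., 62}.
48

Reduce the summands first: 135 ≡ 9, 102 ≡ 39 (mod 63), so 135 + 102 ≡ 9 + 39 (mod 63). 9 + 39 = 48; 48 = 0·63 + 48, so (135 + 102) mod 63 = 48.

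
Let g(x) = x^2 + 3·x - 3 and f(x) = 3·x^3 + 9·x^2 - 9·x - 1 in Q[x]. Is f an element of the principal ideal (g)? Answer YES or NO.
NO

In Q[x] the ideal (g) consists of all multiples of g, so f ∈ (g) iff g | f, i.e. iff the remainder of f on division by g is 0. Divide f by g (g is monic, so eliminate the leading term of the running remainder at each step):
  leading term 3·x^3: subtract (3·x)·g(x) = 3·x^3 + 9·x^2 - 9·x, leaving -1
The remainder r(x) = -1 ≠ 0 (and deg r < deg g), so g ∤ f, i.e. f ∉ (g).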